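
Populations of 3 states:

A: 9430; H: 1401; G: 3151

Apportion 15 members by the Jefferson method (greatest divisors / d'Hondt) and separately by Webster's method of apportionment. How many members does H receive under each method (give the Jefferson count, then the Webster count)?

Jefferson: A 11, H 1, G 3.
Webster: A 10, H 2, G 3.
H gets 1 under Jefferson and 2 under Webster.

1 and 2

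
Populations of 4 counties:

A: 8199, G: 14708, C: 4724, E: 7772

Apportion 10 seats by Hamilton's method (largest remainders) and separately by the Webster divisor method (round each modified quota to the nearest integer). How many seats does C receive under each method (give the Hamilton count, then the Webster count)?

Hamilton: A 2, G 4, C 2, E 2.
Webster: A 3, G 4, C 1, E 2.
C gets 2 under Hamilton and 1 under Webster.

2 and 1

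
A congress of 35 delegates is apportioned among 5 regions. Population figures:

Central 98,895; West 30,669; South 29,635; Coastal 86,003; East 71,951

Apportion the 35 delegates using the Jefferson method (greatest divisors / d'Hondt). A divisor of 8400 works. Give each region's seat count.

With modified divisor 8400: modified quotas Central 11.773, West 3.651, South 3.528, Coastal 10.238, East 8.566.
Rounding down: Central 11, West 3, South 3, Coastal 10, East 8 (total 35).

Central: 11, West: 3, South: 3, Coastal: 10, East: 8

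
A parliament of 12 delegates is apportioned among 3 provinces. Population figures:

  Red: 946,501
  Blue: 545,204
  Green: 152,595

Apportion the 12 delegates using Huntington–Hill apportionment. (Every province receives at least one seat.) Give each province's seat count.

Red 7, Blue 4, Green 1

With divisor 136265: modified quotas Red 6.946, Blue 4.001, Green 1.120.
Geometric-mean thresholds: Red √(6·7)=6.481, Blue √(4·5)=4.472, Green √(1·2)=1.414.
Each quota rounded against its threshold gives Red 7, Blue 4, Green 1 (total 12).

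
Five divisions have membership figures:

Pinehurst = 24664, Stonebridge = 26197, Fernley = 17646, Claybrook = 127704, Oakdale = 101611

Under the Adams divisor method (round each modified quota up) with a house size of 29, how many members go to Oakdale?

9

Standard divisor 297822/29 ≈ 10269.724; standard quotas: Pinehurst 2.402, Stonebridge 2.551, Fernley 1.718, Claybrook 12.435, Oakdale 9.894.
Rounding up gives 3, 3, 2, 13, 10 = 31 seats, so the divisor must be adjusted.
With modified divisor 11400: modified quotas Pinehurst 2.164, Stonebridge 2.298, Fernley 1.548, Claybrook 11.202, Oakdale 8.913.
Rounding up: Pinehurst 3, Stonebridge 3, Fernley 2, Claybrook 12, Oakdale 9 (total 29).
Oakdale receives 9.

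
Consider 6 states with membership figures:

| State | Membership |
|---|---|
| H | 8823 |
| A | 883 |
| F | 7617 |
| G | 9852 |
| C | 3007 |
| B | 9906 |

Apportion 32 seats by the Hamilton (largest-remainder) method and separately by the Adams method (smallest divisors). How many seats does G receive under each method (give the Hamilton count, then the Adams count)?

Hamilton: H 7, A 1, F 6, G 8, C 2, B 8.
Adams: H 7, A 1, F 6, G 7, C 3, B 8.
G gets 8 under Hamilton and 7 under Adams.

8 and 7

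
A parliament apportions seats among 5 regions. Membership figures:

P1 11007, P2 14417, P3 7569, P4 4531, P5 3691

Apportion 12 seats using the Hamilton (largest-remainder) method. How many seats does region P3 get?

The standard divisor is 41215/12 ≈ 3434.583.
Standard quotas: P1 3.2048, P2 4.1976, P3 2.2038, P4 1.3192, P5 1.0747.
Lower quotas: P1 3, P2 4, P3 2, P4 1, P5 1 (sum 11, leaving 1 seat).
Remainders in descending order: P4 0.3192, P1 0.2048, P3 0.2038, P2 0.1976, P5 0.0747.
Largest remainder: P4 receives the extra seat.
P3 receives 2.

2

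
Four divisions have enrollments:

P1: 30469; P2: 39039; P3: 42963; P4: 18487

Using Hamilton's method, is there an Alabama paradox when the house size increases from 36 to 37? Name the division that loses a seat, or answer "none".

At 36 seats: P1 8, P2 11, P3 12, P4 5.
At 37 seats: P1 9, P2 11, P3 12, P4 5.
No division's allocation decreased.

none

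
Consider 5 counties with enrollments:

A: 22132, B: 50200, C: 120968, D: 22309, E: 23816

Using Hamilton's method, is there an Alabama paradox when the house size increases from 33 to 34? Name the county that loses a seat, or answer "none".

none

At 33 seats: A 3, B 7, C 17, D 3, E 3.
At 34 seats: A 3, B 7, C 17, D 3, E 4.
No county's allocation decreased.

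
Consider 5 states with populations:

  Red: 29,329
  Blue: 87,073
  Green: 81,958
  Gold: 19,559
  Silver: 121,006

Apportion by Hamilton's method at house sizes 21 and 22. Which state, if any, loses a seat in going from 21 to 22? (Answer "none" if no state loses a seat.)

At 21 seats: Red 2, Blue 5, Green 5, Gold 1, Silver 8.
At 22 seats: Red 2, Blue 6, Green 5, Gold 1, Silver 8.
No state's allocation decreased.

none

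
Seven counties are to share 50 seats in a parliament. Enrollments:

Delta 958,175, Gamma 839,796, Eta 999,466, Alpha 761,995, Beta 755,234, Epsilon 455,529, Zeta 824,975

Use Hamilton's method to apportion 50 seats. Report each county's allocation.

The standard divisor is 5595170/50 ≈ 111903.4.
Standard quotas: Delta 8.5625, Gamma 7.5047, Eta 8.9315, Alpha 6.8094, Beta 6.7490, Epsilon 4.0707, Zeta 7.3722.
Lower quotas: Delta 8, Gamma 7, Eta 8, Alpha 6, Beta 6, Epsilon 4, Zeta 7 (sum 46, leaving 4 seats).
Remainders in descending order: Eta 0.9315, Alpha 0.8094, Beta 0.7490, Delta 0.5625, Gamma 0.5047, Zeta 0.3722, Epsilon 0.0707.
Largest remainders: Eta, Alpha, Beta, Delta receive the extra seats.

Delta=9, Gamma=7, Eta=9, Alpha=7, Beta=7, Epsilon=4, Zeta=7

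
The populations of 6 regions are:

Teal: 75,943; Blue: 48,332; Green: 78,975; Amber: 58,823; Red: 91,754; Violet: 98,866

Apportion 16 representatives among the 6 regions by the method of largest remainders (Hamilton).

Standard divisor: 452693 ÷ 16 ≈ 28293.312.
Standard quotas: Teal 2.6841, Blue 1.7082, Green 2.7913, Amber 2.0790, Red 3.2430, Violet 3.4943.
Lower quotas: Teal 2, Blue 1, Green 2, Amber 2, Red 3, Violet 3 (sum 13, leaving 3 seats).
Remainders in descending order: Green 0.7913, Blue 0.7082, Teal 0.6841, Violet 0.4943, Red 0.2430, Amber 0.0790.
The surplus seats go to Green, Blue, Teal.

Teal 3; Blue 2; Green 3; Amber 2; Red 3; Violet 3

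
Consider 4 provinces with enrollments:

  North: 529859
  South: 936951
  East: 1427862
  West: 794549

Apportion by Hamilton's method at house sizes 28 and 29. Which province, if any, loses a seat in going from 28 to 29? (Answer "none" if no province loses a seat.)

At 28 seats: North 4, South 7, East 11, West 6.
At 29 seats: North 4, South 8, East 11, West 6.
No province's allocation decreased.

none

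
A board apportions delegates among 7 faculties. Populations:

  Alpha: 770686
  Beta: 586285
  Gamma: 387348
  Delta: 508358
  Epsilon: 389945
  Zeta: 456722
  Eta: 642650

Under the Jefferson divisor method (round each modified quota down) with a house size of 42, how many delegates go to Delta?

6

Standard divisor 3741994/42 ≈ 89095.095; standard quotas: Alpha 8.650, Beta 6.580, Gamma 4.348, Delta 5.706, Epsilon 4.377, Zeta 5.126, Eta 7.213.
Rounding down gives 8, 6, 4, 5, 4, 5, 7 = 39 seats, so the divisor must be adjusted.
With modified divisor 82000: modified quotas Alpha 9.399, Beta 7.150, Gamma 4.724, Delta 6.199, Epsilon 4.755, Zeta 5.570, Eta 7.837.
Rounding down: Alpha 9, Beta 7, Gamma 4, Delta 6, Epsilon 4, Zeta 5, Eta 7 (total 42).
Delta receives 6.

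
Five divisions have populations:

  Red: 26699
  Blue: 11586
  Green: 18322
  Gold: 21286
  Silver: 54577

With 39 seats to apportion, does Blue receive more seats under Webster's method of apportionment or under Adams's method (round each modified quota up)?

Adams

Webster: Red 8, Blue 3, Green 6, Gold 6, Silver 16.
Adams: Red 8, Blue 4, Green 6, Gold 6, Silver 15.
Blue gets 3 under Webster and 4 under Adams.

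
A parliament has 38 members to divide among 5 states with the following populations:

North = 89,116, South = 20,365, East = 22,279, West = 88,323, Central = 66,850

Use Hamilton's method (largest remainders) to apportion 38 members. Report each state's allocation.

Standard divisor: 286933 ÷ 38 ≈ 7550.868.
Standard quotas: North 11.8021, South 2.6970, East 2.9505, West 11.6971, Central 8.8533.
Lower quotas: North 11, South 2, East 2, West 11, Central 8 (sum 34, leaving 4 seats).
Remainders in descending order: East 0.9505, Central 0.8533, North 0.8021, West 0.6971, South 0.6970.
The surplus seats go to East, Central, North, West.

North 12, South 2, East 3, West 12, Central 9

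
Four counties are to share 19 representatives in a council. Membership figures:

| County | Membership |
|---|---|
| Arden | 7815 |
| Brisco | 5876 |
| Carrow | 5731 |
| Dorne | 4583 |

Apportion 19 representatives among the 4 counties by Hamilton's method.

Arden: 6, Brisco: 5, Carrow: 4, Dorne: 4

The standard divisor is 24005/19 ≈ 1263.421.
Standard quotas: Arden 6.1856, Brisco 4.6509, Carrow 4.5361, Dorne 3.6275.
Lower quotas: Arden 6, Brisco 4, Carrow 4, Dorne 3 (sum 17, leaving 2 seats).
Remainders in descending order: Brisco 0.6509, Dorne 0.6275, Carrow 0.5361, Arden 0.1856.
Largest remainders: Brisco, Dorne receive the extra seats.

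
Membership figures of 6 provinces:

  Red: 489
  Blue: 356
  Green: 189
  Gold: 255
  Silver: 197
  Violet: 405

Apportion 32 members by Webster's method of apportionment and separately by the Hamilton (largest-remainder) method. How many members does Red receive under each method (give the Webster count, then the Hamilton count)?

9 and 8

Webster: Red 9, Blue 6, Green 3, Gold 4, Silver 3, Violet 7.
Hamilton: Red 8, Blue 6, Green 3, Gold 4, Silver 4, Violet 7.
Red gets 9 under Webster and 8 under Hamilton.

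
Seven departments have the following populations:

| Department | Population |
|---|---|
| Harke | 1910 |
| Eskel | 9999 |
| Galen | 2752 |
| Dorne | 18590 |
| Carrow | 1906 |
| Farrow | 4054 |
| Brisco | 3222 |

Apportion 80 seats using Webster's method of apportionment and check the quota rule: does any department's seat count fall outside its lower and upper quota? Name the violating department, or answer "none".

Dorne

Standard quotas: Harke 3.601, Eskel 18.851, Galen 5.188, Dorne 35.048, Carrow 3.593, Farrow 7.643, Brisco 6.075.
Webster allocation: Harke 4, Eskel 19, Galen 5, Dorne 34, Carrow 4, Farrow 8, Brisco 6.
Dorne has quota 35.048 (lower 35, upper 36) but receives 34 — outside the quota interval.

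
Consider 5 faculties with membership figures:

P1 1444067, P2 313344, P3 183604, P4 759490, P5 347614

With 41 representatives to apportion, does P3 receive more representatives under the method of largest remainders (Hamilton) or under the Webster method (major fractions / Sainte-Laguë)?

Hamilton

Hamilton: P1 19, P2 4, P3 3, P4 10, P5 5.
Webster: P1 20, P2 4, P3 2, P4 10, P5 5.
P3 gets 3 under Hamilton and 2 under Webster.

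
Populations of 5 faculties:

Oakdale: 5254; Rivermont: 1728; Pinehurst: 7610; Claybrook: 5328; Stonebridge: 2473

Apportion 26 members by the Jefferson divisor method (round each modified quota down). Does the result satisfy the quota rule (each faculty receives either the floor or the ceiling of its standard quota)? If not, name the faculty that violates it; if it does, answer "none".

none

Standard quotas: Oakdale 6.100, Rivermont 2.006, Pinehurst 8.836, Claybrook 6.186, Stonebridge 2.871.
Jefferson allocation: Oakdale 6, Rivermont 2, Pinehurst 9, Claybrook 6, Stonebridge 3.
Every allocation lies between the lower and upper quota.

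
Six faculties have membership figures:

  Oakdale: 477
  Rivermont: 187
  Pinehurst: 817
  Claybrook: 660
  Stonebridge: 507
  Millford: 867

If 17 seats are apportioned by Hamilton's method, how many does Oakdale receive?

2

The standard divisor is 3515/17 ≈ 206.765.
Standard quotas: Oakdale 2.307, Rivermont 0.904, Pinehurst 3.951, Claybrook 3.192, Stonebridge 2.452, Millford 4.193.
Lower quotas: Oakdale 2, Rivermont 0, Pinehurst 3, Claybrook 3, Stonebridge 2, Millford 4 (sum 14, leaving 3 seats).
Remainders in descending order: Pinehurst 0.951, Rivermont 0.904, Stonebridge 0.452, Oakdale 0.307, Millford 0.193, Claybrook 0.192.
Largest remainders: Pinehurst, Rivermont, Stonebridge receive the extra seats.
Oakdale receives 2.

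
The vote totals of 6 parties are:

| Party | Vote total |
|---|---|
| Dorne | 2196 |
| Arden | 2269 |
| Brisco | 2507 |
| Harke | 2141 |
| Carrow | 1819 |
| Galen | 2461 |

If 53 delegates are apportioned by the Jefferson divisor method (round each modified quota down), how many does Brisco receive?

Standard divisor 13393/53 ≈ 252.698; standard quotas: Dorne 8.690, Arden 8.979, Brisco 9.921, Harke 8.473, Carrow 7.198, Galen 9.739.
Rounding down gives 8, 8, 9, 8, 7, 9 = 49 seats, so the divisor must be adjusted.
With modified divisor 240: modified quotas Dorne 9.150, Arden 9.454, Brisco 10.446, Harke 8.921, Carrow 7.579, Galen 10.254.
Rounding down: Dorne 9, Arden 9, Brisco 10, Harke 8, Carrow 7, Galen 10 (total 53).
Brisco receives 10.

10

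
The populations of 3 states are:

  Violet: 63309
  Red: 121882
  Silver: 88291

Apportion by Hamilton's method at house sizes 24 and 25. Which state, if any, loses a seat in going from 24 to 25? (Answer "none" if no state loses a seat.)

none

At 24 seats: Violet 5, Red 11, Silver 8.
At 25 seats: Violet 6, Red 11, Silver 8.
No state's allocation decreased.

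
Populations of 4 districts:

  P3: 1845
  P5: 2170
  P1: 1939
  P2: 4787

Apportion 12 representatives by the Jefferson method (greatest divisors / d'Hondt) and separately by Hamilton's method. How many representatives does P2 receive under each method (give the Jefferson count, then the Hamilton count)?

Jefferson: P3 2, P5 2, P1 2, P2 6.
Hamilton: P3 2, P5 3, P1 2, P2 5.
P2 gets 6 under Jefferson and 5 under Hamilton.

6 and 5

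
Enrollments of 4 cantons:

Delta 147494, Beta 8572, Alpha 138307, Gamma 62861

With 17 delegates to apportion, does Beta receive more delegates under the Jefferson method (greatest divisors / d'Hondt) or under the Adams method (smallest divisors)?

Adams

Jefferson: Delta 7, Beta 0, Alpha 7, Gamma 3.
Adams: Delta 7, Beta 1, Alpha 6, Gamma 3.
Beta gets 0 under Jefferson and 1 under Adams.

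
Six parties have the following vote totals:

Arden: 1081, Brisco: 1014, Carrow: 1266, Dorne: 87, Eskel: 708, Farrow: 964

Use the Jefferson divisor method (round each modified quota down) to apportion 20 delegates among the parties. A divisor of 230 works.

With modified divisor 230: modified quotas Arden 4.700, Brisco 4.409, Carrow 5.504, Dorne 0.378, Eskel 3.078, Farrow 4.191.
Rounding down: Arden 4, Brisco 4, Carrow 5, Dorne 0, Eskel 3, Farrow 4 (total 20).

Arden 4; Brisco 4; Carrow 5; Dorne 0; Eskel 3; Farrow 4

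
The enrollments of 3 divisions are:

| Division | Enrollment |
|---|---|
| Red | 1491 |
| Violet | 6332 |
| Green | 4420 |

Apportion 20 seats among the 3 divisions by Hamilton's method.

Red: 3, Violet: 10, Green: 7

The standard divisor is 12243/20 ≈ 612.15.
Standard quotas: Red 2.4357, Violet 10.3439, Green 7.2205.
Lower quotas: Red 2, Violet 10, Green 7 (sum 19, leaving 1 seat).
Remainders in descending order: Red 0.4357, Violet 0.3439, Green 0.2205.
The surplus seat goes to Red.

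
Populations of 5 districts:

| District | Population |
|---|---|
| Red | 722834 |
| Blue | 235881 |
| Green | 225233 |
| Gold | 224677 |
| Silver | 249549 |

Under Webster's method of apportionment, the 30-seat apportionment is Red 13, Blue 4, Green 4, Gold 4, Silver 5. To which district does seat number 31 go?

Red

Priority for the next seat is population ÷ (current seats + 0.5).
Priorities: Red 53543.259, Blue 52418.000, Green 50051.778, Gold 49928.222, Silver 45372.545.
Highest priority: Red.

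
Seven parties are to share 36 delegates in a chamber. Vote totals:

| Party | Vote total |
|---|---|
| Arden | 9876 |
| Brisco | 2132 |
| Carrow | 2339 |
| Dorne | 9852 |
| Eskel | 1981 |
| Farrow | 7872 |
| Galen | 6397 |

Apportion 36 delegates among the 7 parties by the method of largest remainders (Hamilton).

Arden=9; Brisco=2; Carrow=2; Dorne=9; Eskel=2; Farrow=7; Galen=5

Standard divisor: 40449 ÷ 36 ≈ 1123.583.
Standard quotas: Arden 8.7897, Brisco 1.8975, Carrow 2.0817, Dorne 8.7684, Eskel 1.7631, Farrow 7.0062, Galen 5.6934.
Lower quotas: Arden 8, Brisco 1, Carrow 2, Dorne 8, Eskel 1, Farrow 7, Galen 5 (sum 32, leaving 4 seats).
Remainders in descending order: Brisco 0.8975, Arden 0.7897, Dorne 0.7684, Eskel 0.7631, Galen 0.6934, Carrow 0.0817, Farrow 0.0062.
Largest remainders: Brisco, Arden, Dorne, Eskel receive the extra seats.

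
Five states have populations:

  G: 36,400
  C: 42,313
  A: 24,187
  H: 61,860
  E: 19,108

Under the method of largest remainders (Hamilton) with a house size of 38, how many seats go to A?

5

The standard divisor is 183868/38 ≈ 4838.632.
Standard quotas: G 7.5228, C 8.7448, A 4.9987, H 12.7846, E 3.9491.
Lower quotas: G 7, C 8, A 4, H 12, E 3 (sum 34, leaving 4 seats).
Remainders in descending order: A 0.9987, E 0.9491, H 0.7846, C 0.7448, G 0.5228.
Largest remainders: A, E, H, C receive the extra seats.
A receives 5.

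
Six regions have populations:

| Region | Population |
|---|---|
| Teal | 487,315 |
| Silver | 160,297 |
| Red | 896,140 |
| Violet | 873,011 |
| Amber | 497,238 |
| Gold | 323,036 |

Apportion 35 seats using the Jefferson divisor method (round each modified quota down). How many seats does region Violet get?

10

Standard divisor 3237037/35 ≈ 92486.771; standard quotas: Teal 5.269, Silver 1.733, Red 9.689, Violet 9.439, Amber 5.376, Gold 3.493.
Rounding down gives 5, 1, 9, 9, 5, 3 = 32 seats, so the divisor must be adjusted.
With modified divisor 82200: modified quotas Teal 5.928, Silver 1.950, Red 10.902, Violet 10.621, Amber 6.049, Gold 3.930.
Rounding down: Teal 5, Silver 1, Red 10, Violet 10, Amber 6, Gold 3 (total 35).
Violet receives 10.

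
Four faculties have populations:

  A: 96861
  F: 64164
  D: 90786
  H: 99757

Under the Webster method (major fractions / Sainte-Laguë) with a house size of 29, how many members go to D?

Standard divisor 351568/29 ≈ 12123.034; standard quotas: A 7.990, F 5.293, D 7.489, H 8.229.
Rounding to the nearest integer gives 8, 5, 7, 8 = 28 seats, so the divisor must be adjusted.
With modified divisor 11900: modified quotas A 8.140, F 5.392, D 7.629, H 8.383.
Rounding to the nearest integer: A 8, F 5, D 8, H 8 (total 29).
D receives 8.

8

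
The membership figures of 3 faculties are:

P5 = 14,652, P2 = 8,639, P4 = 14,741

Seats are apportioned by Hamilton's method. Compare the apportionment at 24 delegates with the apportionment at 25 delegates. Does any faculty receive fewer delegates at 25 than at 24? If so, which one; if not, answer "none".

At 24 seats: P5 9, P2 6, P4 9.
At 25 seats: P5 9, P2 6, P4 10.
No faculty's allocation decreased.

none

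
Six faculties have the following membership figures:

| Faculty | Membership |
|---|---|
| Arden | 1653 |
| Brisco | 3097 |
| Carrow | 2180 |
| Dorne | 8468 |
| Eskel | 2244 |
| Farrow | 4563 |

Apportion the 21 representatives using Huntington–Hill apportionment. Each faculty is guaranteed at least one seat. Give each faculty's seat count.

With divisor 1076: modified quotas Arden 1.536, Brisco 2.878, Carrow 2.026, Dorne 7.870, Eskel 2.086, Farrow 4.241.
Geometric-mean thresholds: Arden √(1·2)=1.414, Brisco √(2·3)=2.449, Carrow √(2·3)=2.449, Dorne √(7·8)=7.483, Eskel √(2·3)=2.449, Farrow √(4·5)=4.472.
Each quota rounded against its threshold gives Arden 2, Brisco 3, Carrow 2, Dorne 8, Eskel 2, Farrow 4 (total 21).

Arden: 2; Brisco: 3; Carrow: 2; Dorne: 8; Eskel: 2; Farrow: 4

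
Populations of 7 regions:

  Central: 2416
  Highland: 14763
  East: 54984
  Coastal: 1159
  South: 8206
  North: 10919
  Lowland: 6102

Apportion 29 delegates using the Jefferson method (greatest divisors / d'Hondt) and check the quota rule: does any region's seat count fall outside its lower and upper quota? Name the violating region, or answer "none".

East

Standard quotas: Central 0.711, Highland 4.344, East 16.180, Coastal 0.341, South 2.415, North 3.213, Lowland 1.796.
Jefferson allocation: Central 0, Highland 4, East 18, Coastal 0, South 2, North 3, Lowland 2.
East has quota 16.180 (lower 16, upper 17) but receives 18 — outside the quota interval.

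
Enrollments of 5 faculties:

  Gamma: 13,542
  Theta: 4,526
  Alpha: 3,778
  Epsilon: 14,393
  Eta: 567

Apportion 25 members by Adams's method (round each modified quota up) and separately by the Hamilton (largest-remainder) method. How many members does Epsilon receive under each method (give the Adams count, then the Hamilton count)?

9 and 10

Adams: Gamma 9, Theta 3, Alpha 3, Epsilon 9, Eta 1.
Hamilton: Gamma 9, Theta 3, Alpha 3, Epsilon 10, Eta 0.
Epsilon gets 9 under Adams and 10 under Hamilton.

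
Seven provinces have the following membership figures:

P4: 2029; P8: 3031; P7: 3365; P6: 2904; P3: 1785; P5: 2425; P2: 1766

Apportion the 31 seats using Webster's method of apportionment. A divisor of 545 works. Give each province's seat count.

With modified divisor 545: modified quotas P4 3.723, P8 5.561, P7 6.174, P6 5.328, P3 3.275, P5 4.450, P2 3.240.
Rounding to the nearest integer: P4 4, P8 6, P7 6, P6 5, P3 3, P5 4, P2 3 (total 31).

P4=4, P8=6, P7=6, P6=5, P3=3, P5=4, P2=3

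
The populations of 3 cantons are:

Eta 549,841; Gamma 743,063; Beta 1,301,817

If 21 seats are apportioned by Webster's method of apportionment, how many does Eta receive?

4

Standard divisor 2594721/21 ≈ 123558.143; standard quotas: Eta 4.450, Gamma 6.014, Beta 10.536.
Rounding to the nearest integer gives Eta 4, Gamma 6, Beta 11 — total 21, matching the house size, so no adjustment is needed.
Eta receives 4.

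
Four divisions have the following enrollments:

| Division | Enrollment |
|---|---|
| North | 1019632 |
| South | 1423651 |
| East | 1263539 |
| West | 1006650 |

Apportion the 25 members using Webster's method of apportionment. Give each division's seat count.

North=5; South=8; East=7; West=5

Standard divisor 4713472/25 ≈ 188538.88; standard quotas: North 5.408, South 7.551, East 6.702, West 5.339.
Rounding to the nearest integer gives North 5, South 8, East 7, West 5 — total 25, matching the house size, so no adjustment is needed.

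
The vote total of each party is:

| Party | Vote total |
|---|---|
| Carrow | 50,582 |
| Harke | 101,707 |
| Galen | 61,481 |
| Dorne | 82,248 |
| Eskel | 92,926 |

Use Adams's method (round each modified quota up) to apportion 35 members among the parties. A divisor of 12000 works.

Carrow 5, Harke 9, Galen 6, Dorne 7, Eskel 8

With modified divisor 12000: modified quotas Carrow 4.215, Harke 8.476, Galen 5.123, Dorne 6.854, Eskel 7.744.
Rounding up: Carrow 5, Harke 9, Galen 6, Dorne 7, Eskel 8 (total 35).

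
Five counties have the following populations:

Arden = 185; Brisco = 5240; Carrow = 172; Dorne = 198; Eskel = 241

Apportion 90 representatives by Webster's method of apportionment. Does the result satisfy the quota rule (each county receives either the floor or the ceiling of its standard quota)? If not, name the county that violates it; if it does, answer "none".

Standard quotas: Arden 2.758, Brisco 78.131, Carrow 2.565, Dorne 2.952, Eskel 3.593.
Webster allocation: Arden 3, Brisco 77, Carrow 3, Dorne 3, Eskel 4.
Brisco has quota 78.131 (lower 78, upper 79) but receives 77 — outside the quota interval.

Brisco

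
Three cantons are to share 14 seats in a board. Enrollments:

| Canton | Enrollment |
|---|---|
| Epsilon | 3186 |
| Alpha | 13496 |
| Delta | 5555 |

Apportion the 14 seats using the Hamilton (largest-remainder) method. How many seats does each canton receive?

Standard divisor: 22237 ÷ 14 ≈ 1588.357.
Standard quotas: Epsilon 2.0058, Alpha 8.4968, Delta 3.4973.
Lower quotas: Epsilon 2, Alpha 8, Delta 3 (sum 13, leaving 1 seat).
Remainders in descending order: Delta 0.4973, Alpha 0.4968, Epsilon 0.0058.
Largest remainder: Delta receives the extra seat.

Epsilon=2, Alpha=8, Delta=4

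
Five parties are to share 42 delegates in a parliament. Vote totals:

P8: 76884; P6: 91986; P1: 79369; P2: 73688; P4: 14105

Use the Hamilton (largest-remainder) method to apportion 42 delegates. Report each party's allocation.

The standard divisor is 336032/42 ≈ 8000.762.
Standard quotas: P8 9.6096, P6 11.4972, P1 9.9202, P2 9.2101, P4 1.7630.
Lower quotas: P8 9, P6 11, P1 9, P2 9, P4 1 (sum 39, leaving 3 seats).
Remainders in descending order: P1 0.9202, P4 0.7630, P8 0.6096, P6 0.4972, P2 0.2101.
The surplus seats go to P1, P4, P8.

P8=10, P6=11, P1=10, P2=9, P4=2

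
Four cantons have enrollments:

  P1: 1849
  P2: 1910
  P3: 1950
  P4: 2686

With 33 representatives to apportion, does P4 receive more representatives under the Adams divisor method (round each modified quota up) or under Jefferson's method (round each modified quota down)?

Adams: P1 7, P2 8, P3 8, P4 10.
Jefferson: P1 7, P2 7, P3 8, P4 11.
P4 gets 10 under Adams and 11 under Jefferson.

Jefferson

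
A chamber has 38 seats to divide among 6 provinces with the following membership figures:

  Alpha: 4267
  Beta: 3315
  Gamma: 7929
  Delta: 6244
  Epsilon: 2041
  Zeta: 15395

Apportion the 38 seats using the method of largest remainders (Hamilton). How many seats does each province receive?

Standard divisor: 39191 ÷ 38 ≈ 1031.342.
Standard quotas: Alpha 4.1373, Beta 3.2143, Gamma 7.6880, Delta 6.0542, Epsilon 1.9790, Zeta 14.9272.
Lower quotas: Alpha 4, Beta 3, Gamma 7, Delta 6, Epsilon 1, Zeta 14 (sum 35, leaving 3 seats).
Remainders in descending order: Epsilon 0.9790, Zeta 0.9272, Gamma 0.6880, Beta 0.2143, Alpha 0.1373, Delta 0.0542.
Largest remainders: Epsilon, Zeta, Gamma receive the extra seats.

Alpha=4, Beta=3, Gamma=8, Delta=6, Epsilon=2, Zeta=15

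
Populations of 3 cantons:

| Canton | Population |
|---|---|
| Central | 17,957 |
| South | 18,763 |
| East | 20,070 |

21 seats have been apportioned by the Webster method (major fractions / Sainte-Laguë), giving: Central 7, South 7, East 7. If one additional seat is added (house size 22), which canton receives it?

East

Priority for the next seat is population ÷ (current seats + 0.5).
Priorities: Central 2394.267, South 2501.733, East 2676.000.
Highest priority: East.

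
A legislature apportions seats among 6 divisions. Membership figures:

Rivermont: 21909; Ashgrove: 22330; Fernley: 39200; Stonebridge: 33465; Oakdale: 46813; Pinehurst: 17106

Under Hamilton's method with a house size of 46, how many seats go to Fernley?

The standard divisor is 180823/46 ≈ 3930.935.
Standard quotas: Rivermont 5.5735, Ashgrove 5.6806, Fernley 9.9722, Stonebridge 8.5132, Oakdale 11.9089, Pinehurst 4.3516.
Lower quotas: Rivermont 5, Ashgrove 5, Fernley 9, Stonebridge 8, Oakdale 11, Pinehurst 4 (sum 42, leaving 4 seats).
Remainders in descending order: Fernley 0.9722, Oakdale 0.9089, Ashgrove 0.6806, Rivermont 0.5735, Stonebridge 0.5132, Pinehurst 0.3516.
Largest remainders: Fernley, Oakdale, Ashgrove, Rivermont receive the extra seats.
Fernley receives 10.

10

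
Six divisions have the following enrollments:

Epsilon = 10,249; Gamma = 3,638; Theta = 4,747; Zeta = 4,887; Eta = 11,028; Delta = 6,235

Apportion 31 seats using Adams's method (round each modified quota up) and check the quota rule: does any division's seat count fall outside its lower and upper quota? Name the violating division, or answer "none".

Standard quotas: Epsilon 7.790, Gamma 2.765, Theta 3.608, Zeta 3.715, Eta 8.382, Delta 4.739.
Adams allocation: Epsilon 7, Gamma 3, Theta 4, Zeta 4, Eta 8, Delta 5.
Every allocation lies between the lower and upper quota.

none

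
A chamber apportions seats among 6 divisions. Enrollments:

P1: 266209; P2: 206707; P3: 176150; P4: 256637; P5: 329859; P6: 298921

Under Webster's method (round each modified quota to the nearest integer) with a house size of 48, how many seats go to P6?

9

Standard divisor 1534483/48 ≈ 31968.396; standard quotas: P1 8.327, P2 6.466, P3 5.510, P4 8.028, P5 10.318, P6 9.351.
Rounding to the nearest integer gives 8, 6, 6, 8, 10, 9 = 47 seats, so the divisor must be adjusted.
With modified divisor 31600: modified quotas P1 8.424, P2 6.541, P3 5.574, P4 8.121, P5 10.439, P6 9.460.
Rounding to the nearest integer: P1 8, P2 7, P3 6, P4 8, P5 10, P6 9 (total 48).
P6 receives 9.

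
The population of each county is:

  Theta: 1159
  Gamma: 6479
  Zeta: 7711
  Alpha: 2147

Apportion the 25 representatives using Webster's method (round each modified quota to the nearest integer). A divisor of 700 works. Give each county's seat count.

With modified divisor 700: modified quotas Theta 1.656, Gamma 9.256, Zeta 11.016, Alpha 3.067.
Rounding to the nearest integer: Theta 2, Gamma 9, Zeta 11, Alpha 3 (total 25).

Theta: 2, Gamma: 9, Zeta: 11, Alpha: 3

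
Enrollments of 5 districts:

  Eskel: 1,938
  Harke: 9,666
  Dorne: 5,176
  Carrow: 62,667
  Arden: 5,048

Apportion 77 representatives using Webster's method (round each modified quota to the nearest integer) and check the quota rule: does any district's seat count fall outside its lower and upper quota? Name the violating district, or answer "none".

Standard quotas: Eskel 1.766, Harke 8.809, Dorne 4.717, Carrow 57.108, Arden 4.600.
Webster allocation: Eskel 2, Harke 9, Dorne 5, Carrow 56, Arden 5.
Carrow has quota 57.108 (lower 57, upper 58) but receives 56 — outside the quota interval.

Carrow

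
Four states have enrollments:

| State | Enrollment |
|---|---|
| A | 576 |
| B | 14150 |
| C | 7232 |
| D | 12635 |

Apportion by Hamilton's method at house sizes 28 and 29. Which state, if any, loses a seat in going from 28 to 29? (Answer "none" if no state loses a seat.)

A

At 28 seats: A 1, B 11, C 6, D 10.
At 29 seats: A 0, B 12, C 6, D 11.
A drops from 1 to 0.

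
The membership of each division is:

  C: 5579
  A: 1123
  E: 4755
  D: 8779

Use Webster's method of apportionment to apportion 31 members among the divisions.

C: 9; A: 2; E: 7; D: 13

Standard divisor 20236/31 ≈ 652.774; standard quotas: C 8.547, A 1.720, E 7.284, D 13.449.
Rounding to the nearest integer gives C 9, A 2, E 7, D 13 — total 31, matching the house size, so no adjustment is needed.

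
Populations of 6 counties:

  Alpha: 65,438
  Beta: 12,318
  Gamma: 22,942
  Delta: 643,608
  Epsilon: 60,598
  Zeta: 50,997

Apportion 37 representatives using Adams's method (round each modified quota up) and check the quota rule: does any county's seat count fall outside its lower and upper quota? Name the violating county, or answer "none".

Delta

Standard quotas: Alpha 2.829, Beta 0.532, Gamma 0.992, Delta 27.823, Epsilon 2.620, Zeta 2.205.
Adams allocation: Alpha 3, Beta 1, Gamma 1, Delta 26, Epsilon 3, Zeta 3.
Delta has quota 27.823 (lower 27, upper 28) but receives 26 — outside the quota interval.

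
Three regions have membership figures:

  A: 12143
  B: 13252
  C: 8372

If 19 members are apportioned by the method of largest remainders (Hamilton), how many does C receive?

Total 33767; standard divisor 33767/19 ≈ 1777.211.
Standard quotas: A 6.8326, B 7.4566, C 4.7108.
Lower quotas: A 6, B 7, C 4 (sum 17, leaving 2 seats).
Remainders in descending order: A 0.8326, C 0.7108, B 0.4566.
Largest remainders: A, C receive the extra seats.
C receives 5.

5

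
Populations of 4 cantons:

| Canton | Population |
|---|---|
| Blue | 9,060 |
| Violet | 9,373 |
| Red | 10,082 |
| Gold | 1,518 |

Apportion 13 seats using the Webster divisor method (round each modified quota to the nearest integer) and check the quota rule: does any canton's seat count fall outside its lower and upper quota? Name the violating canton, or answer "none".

none

Standard quotas: Blue 3.922, Violet 4.057, Red 4.364, Gold 0.657.
Webster allocation: Blue 4, Violet 4, Red 4, Gold 1.
Every allocation lies between the lower and upper quota.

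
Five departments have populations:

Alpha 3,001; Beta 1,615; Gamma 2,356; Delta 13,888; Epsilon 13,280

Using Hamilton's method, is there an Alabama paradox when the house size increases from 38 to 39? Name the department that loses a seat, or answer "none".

none

At 38 seats: Alpha 3, Beta 2, Gamma 3, Delta 15, Epsilon 15.
At 39 seats: Alpha 3, Beta 2, Gamma 3, Delta 16, Epsilon 15.
No department's allocation decreased.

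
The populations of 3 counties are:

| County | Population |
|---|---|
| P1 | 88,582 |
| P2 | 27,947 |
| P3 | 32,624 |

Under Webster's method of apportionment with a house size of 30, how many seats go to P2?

Standard divisor 149153/30 ≈ 4971.767; standard quotas: P1 17.817, P2 5.621, P3 6.562.
Rounding to the nearest integer gives 18, 6, 7 = 31 seats, so the divisor must be adjusted.
With modified divisor 5040: modified quotas P1 17.576, P2 5.545, P3 6.473.
Rounding to the nearest integer: P1 18, P2 6, P3 6 (total 30).
P2 receives 6.

6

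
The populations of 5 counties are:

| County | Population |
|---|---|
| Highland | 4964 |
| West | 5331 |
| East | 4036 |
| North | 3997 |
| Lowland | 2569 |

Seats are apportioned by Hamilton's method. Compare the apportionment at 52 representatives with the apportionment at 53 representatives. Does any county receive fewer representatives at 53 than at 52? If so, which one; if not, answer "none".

Lowland

At 52 seats: Highland 12, West 13, East 10, North 10, Lowland 7.
At 53 seats: Highland 13, West 14, East 10, North 10, Lowland 6.
Lowland drops from 7 to 6.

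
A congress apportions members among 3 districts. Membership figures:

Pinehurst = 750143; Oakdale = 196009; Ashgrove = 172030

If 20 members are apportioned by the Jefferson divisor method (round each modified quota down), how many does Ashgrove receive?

3

Standard divisor 1118182/20 ≈ 55909.1; standard quotas: Pinehurst 13.417, Oakdale 3.506, Ashgrove 3.077.
Rounding down gives 13, 3, 3 = 19 seats, so the divisor must be adjusted.
With modified divisor 51800: modified quotas Pinehurst 14.482, Oakdale 3.784, Ashgrove 3.321.
Rounding down: Pinehurst 14, Oakdale 3, Ashgrove 3 (total 20).
Ashgrove receives 3.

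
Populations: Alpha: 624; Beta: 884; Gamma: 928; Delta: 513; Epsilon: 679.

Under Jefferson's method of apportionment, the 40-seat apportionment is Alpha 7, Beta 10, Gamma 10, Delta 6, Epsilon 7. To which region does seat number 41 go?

Priority for the next seat is population ÷ (current seats + 1).
Priorities: Alpha 78.000, Beta 80.364, Gamma 84.364, Delta 73.286, Epsilon 84.875.
Highest priority: Epsilon.

Epsilon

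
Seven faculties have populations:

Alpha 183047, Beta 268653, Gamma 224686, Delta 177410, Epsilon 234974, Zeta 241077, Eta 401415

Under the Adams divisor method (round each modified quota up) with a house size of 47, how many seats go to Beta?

7

Standard divisor 1731262/47 ≈ 36835.362; standard quotas: Alpha 4.969, Beta 7.293, Gamma 6.100, Delta 4.816, Epsilon 6.379, Zeta 6.545, Eta 10.898.
Rounding up gives 5, 8, 7, 5, 7, 7, 11 = 50 seats, so the divisor must be adjusted.
With modified divisor 39700: modified quotas Alpha 4.611, Beta 6.767, Gamma 5.660, Delta 4.469, Epsilon 5.919, Zeta 6.072, Eta 10.111.
Rounding up: Alpha 5, Beta 7, Gamma 6, Delta 5, Epsilon 6, Zeta 7, Eta 11 (total 47).
Beta receives 7.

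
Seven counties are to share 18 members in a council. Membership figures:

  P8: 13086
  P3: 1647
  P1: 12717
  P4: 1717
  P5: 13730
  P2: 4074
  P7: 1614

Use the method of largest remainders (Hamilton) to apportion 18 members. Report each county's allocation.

Total 48585; standard divisor 48585/18 ≈ 2699.167.
Standard quotas: P8 4.8482, P3 0.6102, P1 4.7115, P4 0.6361, P5 5.0868, P2 1.5094, P7 0.5980.
Lower quotas: P8 4, P3 0, P1 4, P4 0, P5 5, P2 1, P7 0 (sum 14, leaving 4 seats).
Remainders in descending order: P8 0.8482, P1 0.7115, P4 0.6361, P3 0.6102, P7 0.5980, P2 0.5094, P5 0.0868.
The surplus seats go to P8, P1, P4, P3.

P8=5, P3=1, P1=5, P4=1, P5=5, P2=1, P7=0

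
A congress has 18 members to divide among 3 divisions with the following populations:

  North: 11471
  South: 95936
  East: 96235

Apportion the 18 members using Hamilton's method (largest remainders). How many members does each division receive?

Total 203642; standard divisor 203642/18 ≈ 11313.444.
Standard quotas: North 1.0139, South 8.4798, East 8.5063.
Lower quotas: North 1, South 8, East 8 (sum 17, leaving 1 seat).
Remainders in descending order: East 0.5063, South 0.4798, North 0.0139.
The surplus seat goes to East.

North 1, South 8, East 9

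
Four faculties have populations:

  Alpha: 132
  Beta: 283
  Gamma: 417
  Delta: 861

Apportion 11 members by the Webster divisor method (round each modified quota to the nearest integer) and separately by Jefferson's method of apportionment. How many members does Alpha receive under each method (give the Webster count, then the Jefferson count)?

Webster: Alpha 1, Beta 2, Gamma 3, Delta 5.
Jefferson: Alpha 0, Beta 2, Gamma 3, Delta 6.
Alpha gets 1 under Webster and 0 under Jefferson.

1 and 0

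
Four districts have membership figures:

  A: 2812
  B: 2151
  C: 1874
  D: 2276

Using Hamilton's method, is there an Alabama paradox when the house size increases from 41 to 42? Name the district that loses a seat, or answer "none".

At 41 seats: A 13, B 10, C 8, D 10.
At 42 seats: A 13, B 10, C 9, D 10.
No district's allocation decreased.

none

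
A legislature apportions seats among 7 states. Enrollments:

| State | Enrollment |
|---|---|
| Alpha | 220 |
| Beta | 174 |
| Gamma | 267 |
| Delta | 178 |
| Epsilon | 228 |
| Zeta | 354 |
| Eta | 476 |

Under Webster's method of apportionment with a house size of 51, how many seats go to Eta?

Standard divisor 1897/51 ≈ 37.196; standard quotas: Alpha 5.915, Beta 4.678, Gamma 7.178, Delta 4.785, Epsilon 6.130, Zeta 9.517, Eta 12.797.
Rounding to the nearest integer gives 6, 5, 7, 5, 6, 10, 13 = 52 seats, so the divisor must be adjusted.
With modified divisor 38: modified quotas Alpha 5.789, Beta 4.579, Gamma 7.026, Delta 4.684, Epsilon 6.000, Zeta 9.316, Eta 12.526.
Rounding to the nearest integer: Alpha 6, Beta 5, Gamma 7, Delta 5, Epsilon 6, Zeta 9, Eta 13 (total 51).
Eta receives 13.

13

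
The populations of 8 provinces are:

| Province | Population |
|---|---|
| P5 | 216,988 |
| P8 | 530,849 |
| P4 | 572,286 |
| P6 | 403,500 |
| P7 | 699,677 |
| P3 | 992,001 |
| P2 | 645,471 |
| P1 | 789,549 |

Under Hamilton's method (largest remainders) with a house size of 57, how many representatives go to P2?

The standard divisor is 4850321/57 ≈ 85093.351.
Standard quotas: P5 2.5500, P8 6.2384, P4 6.7254, P6 4.7419, P7 8.2225, P3 11.6578, P2 7.5854, P1 9.2786.
Lower quotas: P5 2, P8 6, P4 6, P6 4, P7 8, P3 11, P2 7, P1 9 (sum 53, leaving 4 seats).
Remainders in descending order: P6 0.7419, P4 0.7254, P3 0.6578, P2 0.5854, P5 0.5500, P1 0.2786, P8 0.2384, P7 0.2225.
The surplus seats go to P6, P4, P3, P2.
P2 receives 8.

8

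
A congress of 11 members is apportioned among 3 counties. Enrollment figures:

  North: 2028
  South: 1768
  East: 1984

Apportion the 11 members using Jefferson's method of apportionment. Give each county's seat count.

North: 4; South: 3; East: 4

Standard divisor 5780/11 ≈ 525.455; standard quotas: North 3.860, South 3.365, East 3.776.
Rounding down gives 3, 3, 3 = 9 seats, so the divisor must be adjusted.
With modified divisor 470: modified quotas North 4.315, South 3.762, East 4.221.
Rounding down: North 4, South 3, East 4 (total 11).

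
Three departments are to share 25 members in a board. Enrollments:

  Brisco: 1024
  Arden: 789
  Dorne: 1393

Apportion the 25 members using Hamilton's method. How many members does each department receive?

Brisco: 8, Arden: 6, Dorne: 11

Standard divisor: 3206 ÷ 25 ≈ 128.24.
Standard quotas: Brisco 7.985, Arden 6.153, Dorne 10.862.
Lower quotas: Brisco 7, Arden 6, Dorne 10 (sum 23, leaving 2 seats).
Remainders in descending order: Brisco 0.985, Dorne 0.862, Arden 0.153.
The surplus seats go to Brisco, Dorne.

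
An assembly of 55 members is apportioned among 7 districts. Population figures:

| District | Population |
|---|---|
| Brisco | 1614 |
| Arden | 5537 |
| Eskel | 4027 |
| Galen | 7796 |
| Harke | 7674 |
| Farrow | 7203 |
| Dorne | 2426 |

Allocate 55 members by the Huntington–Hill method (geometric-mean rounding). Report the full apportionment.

With divisor 663: modified quotas Brisco 2.434, Arden 8.351, Eskel 6.074, Galen 11.759, Harke 11.575, Farrow 10.864, Dorne 3.659.
Geometric-mean thresholds: Brisco √(2·3)=2.449, Arden √(8·9)=8.485, Eskel √(6·7)=6.481, Galen √(11·12)=11.489, Harke √(11·12)=11.489, Farrow √(10·11)=10.488, Dorne √(3·4)=3.464.
Each quota rounded against its threshold gives Brisco 2, Arden 8, Eskel 6, Galen 12, Harke 12, Farrow 11, Dorne 4 (total 55).

Brisco=2, Arden=8, Eskel=6, Galen=12, Harke=12, Farrow=11, Dorne=4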